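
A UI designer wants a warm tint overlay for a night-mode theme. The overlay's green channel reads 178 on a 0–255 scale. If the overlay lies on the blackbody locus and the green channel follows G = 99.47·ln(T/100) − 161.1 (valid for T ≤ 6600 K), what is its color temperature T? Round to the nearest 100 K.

ln t = (178 + 161.1) / 99.47 = 3.4091.
t = e^3.4091 = 30.237.
T = 100·t = 3024 K → 3000 K to the nearest 100 K.

3000 K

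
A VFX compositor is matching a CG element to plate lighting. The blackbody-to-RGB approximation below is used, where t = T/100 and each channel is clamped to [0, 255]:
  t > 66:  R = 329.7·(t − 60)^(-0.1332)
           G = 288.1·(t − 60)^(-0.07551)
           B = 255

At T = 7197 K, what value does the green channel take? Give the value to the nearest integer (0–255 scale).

t = 7197/100 = 71.97; the t > 66 branch applies.
G = 288.1·(71.97 − 60)^(-0.07551) = 288.1·11.97^(-0.07551) = 288.1·0.82907 = 238.856.
Rounded: 239.

239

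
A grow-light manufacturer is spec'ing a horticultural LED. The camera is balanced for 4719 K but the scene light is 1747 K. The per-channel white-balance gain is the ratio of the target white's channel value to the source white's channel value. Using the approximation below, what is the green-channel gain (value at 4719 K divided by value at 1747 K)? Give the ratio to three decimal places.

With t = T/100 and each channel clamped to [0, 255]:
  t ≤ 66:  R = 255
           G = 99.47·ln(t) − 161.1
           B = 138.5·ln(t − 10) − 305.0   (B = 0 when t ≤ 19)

At 1747 K (t = 17.47):
  G = 99.47·ln 17.47 − 161.1 = 99.47·2.8605 − 161.1 = 123.432.
At 4719 K (t = 47.19):
  G = 99.47·ln 47.19 − 161.1 = 99.47·3.8542 − 161.1 = 222.275.
Gain = 222.275 / 123.432 = 1.8008 → 1.801.

1.801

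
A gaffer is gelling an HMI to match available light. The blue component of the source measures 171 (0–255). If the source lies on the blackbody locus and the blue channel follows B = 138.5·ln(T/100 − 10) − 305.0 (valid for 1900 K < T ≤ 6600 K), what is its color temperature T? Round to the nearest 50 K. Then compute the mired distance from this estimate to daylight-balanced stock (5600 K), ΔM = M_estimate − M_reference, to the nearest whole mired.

+65 mireds

ln(t − 10) = (171 + 305.0) / 138.5 = 3.4368.
t − 10 = e^3.4368 = 31.088, so t = 41.088.
T = 100·t = 4109 K → 4100 K to the nearest 50 K.
M_estimate = 10⁶/4100 = 243.90; M_reference = 10⁶/5600 = 178.57.
ΔM = 243.90 − 178.57 = 65.33 → +65 mireds.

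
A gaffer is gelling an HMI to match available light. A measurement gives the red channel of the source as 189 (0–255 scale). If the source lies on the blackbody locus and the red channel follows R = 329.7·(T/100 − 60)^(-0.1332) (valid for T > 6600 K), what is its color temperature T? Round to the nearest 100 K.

12500 K

(t − 60)^(-0.1332) = 189/329.7 = 0.57325.
t − 60 = 0.57325^(1/-0.1332) = 0.57325^(-7.508) = 65.199, so t = 125.199.
T = 100·t = 12520 K → 12500 K to the nearest 100 K.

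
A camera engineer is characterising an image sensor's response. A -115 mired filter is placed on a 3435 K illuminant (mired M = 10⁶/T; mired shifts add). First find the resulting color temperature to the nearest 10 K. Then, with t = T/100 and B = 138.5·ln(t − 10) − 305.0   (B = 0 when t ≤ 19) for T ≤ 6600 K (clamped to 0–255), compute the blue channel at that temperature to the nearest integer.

M_in = 10⁶/3435 = 291.12; M_out = 291.12 + (-115) = 176.12.
T_out = 10⁶/176.12 = 5677.9 K → 5680 K; t = 56.8.
B = 138.5·ln(56.8 − 10) − 305.0 = 138.5·ln 46.8 − 305.0 = 138.5·3.8459 − 305.0 = 227.655.
Rounded: 228.

228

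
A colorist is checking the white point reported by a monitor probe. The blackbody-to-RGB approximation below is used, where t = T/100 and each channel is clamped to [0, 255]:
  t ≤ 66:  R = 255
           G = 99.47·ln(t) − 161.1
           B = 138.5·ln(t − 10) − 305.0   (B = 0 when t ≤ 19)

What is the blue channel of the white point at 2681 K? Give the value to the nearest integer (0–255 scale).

86

t = 2681/100 = 26.81; the t ≤ 66 branch applies.
B = 138.5·ln(26.81 − 10) − 305.0 = 138.5·ln 16.81 − 305.0 = 138.5·2.8220 − 305.0 = 85.843.
Rounded: 86.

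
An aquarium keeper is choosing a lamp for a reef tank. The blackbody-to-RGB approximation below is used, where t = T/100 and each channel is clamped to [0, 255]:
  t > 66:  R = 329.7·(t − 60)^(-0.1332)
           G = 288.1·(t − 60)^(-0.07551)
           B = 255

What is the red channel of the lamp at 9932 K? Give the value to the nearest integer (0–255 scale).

t = 9932/100 = 99.32; the t > 66 branch applies.
R = 329.7·(99.32 − 60)^(-0.1332) = 329.7·39.32^(-0.1332) = 329.7·0.61319 = 202.170.
Rounded: 202.

202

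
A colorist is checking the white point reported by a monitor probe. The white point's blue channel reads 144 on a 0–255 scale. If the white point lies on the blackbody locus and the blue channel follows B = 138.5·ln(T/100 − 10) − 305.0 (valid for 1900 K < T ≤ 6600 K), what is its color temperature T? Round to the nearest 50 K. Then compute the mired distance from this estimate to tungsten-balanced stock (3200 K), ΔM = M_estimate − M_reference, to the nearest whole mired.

-31 mireds

ln(t − 10) = (144 + 305.0) / 138.5 = 3.2419.
t − 10 = e^3.2419 = 25.582, so t = 35.582.
T = 100·t = 3558 K → 3550 K to the nearest 50 K.
M_estimate = 10⁶/3550 = 281.69; M_reference = 10⁶/3200 = 312.50.
ΔM = 281.69 − 312.50 = -30.81 → -31 mireds.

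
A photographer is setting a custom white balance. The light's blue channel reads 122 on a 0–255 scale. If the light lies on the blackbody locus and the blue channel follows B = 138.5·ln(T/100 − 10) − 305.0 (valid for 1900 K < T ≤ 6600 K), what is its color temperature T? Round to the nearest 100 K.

ln(t − 10) = (122 + 305.0) / 138.5 = 3.0830.
t − 10 = e^3.0830 = 21.824, so t = 31.824.
T = 100·t = 3182 K → 3200 K to the nearest 100 K.

3200 K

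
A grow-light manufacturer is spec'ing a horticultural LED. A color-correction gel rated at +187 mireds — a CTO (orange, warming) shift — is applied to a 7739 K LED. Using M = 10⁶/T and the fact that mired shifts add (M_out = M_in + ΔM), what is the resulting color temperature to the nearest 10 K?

3160 K

M_in = 10⁶/7739 = 129.22 mireds.
M_out = 129.22 + (+187) = 316.22 mireds.
T_out = 10⁶/316.22 = 3162.4 K → 3160 K.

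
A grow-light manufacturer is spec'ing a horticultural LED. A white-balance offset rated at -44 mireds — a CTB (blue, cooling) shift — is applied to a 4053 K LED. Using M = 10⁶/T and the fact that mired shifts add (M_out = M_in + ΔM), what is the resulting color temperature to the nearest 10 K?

M_in = 10⁶/4053 = 246.73 mireds.
M_out = 246.73 + (-44) = 202.73 mireds.
T_out = 10⁶/202.73 = 4932.6 K → 4930 K.

4930 K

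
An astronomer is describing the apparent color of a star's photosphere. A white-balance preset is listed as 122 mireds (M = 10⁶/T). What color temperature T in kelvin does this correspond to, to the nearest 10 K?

T = 10⁶ / 122 = 8196.72 K → 8200 K.

8200 K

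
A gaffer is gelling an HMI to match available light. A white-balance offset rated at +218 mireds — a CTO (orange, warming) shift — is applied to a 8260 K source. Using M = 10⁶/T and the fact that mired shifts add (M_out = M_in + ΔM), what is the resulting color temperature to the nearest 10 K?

M_in = 10⁶/8260 = 121.07 mireds.
M_out = 121.07 + (+218) = 339.07 mireds.
T_out = 10⁶/339.07 = 2949.3 K → 2950 K.

2950 K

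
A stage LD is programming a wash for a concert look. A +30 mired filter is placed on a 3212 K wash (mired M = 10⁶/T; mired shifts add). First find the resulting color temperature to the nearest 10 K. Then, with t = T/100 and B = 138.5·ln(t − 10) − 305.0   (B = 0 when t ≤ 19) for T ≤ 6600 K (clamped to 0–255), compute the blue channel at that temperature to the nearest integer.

M_in = 10⁶/3212 = 311.33; M_out = 311.33 + (+30) = 341.33.
T_out = 10⁶/341.33 = 2929.7 K → 2930 K; t = 29.3.
B = 138.5·ln(29.3 − 10) − 305.0 = 138.5·ln 19.3 − 305.0 = 138.5·2.9601 − 305.0 = 104.975.
Rounded: 105.

105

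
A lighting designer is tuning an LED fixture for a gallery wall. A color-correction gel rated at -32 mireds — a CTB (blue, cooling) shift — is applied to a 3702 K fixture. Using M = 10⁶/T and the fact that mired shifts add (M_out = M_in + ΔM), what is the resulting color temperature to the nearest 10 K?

M_in = 10⁶/3702 = 270.12 mireds.
M_out = 270.12 + (-32) = 238.12 mireds.
T_out = 10⁶/238.12 = 4199.5 K → 4200 K.

4200 K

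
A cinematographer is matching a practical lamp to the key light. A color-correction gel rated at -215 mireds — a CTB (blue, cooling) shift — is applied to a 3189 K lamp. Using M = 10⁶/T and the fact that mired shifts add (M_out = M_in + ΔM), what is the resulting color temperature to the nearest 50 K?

10150 K

M_in = 10⁶/3189 = 313.58 mireds.
M_out = 313.58 + (-215) = 98.58 mireds.
T_out = 10⁶/98.58 = 10144.3 K → 10150 K.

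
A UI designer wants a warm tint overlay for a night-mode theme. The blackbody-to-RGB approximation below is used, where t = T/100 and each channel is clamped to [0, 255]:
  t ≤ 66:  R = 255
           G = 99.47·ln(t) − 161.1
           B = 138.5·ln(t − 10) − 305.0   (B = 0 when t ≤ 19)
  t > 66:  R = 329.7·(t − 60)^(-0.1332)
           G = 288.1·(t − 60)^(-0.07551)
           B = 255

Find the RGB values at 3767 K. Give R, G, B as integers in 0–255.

R=255, G=200, B=155

t = 3767/100 = 37.67; the t ≤ 66 branch applies.
R = 255 by definition for t ≤ 66.
G = 99.47·ln 37.67 − 161.1 = 99.47·3.6289 − 161.1 = 199.863.
B = 138.5·ln(37.67 − 10) − 305.0 = 138.5·ln 27.67 − 305.0 = 138.5·3.3203 − 305.0 = 154.868.
Rounded: (255, 200, 155).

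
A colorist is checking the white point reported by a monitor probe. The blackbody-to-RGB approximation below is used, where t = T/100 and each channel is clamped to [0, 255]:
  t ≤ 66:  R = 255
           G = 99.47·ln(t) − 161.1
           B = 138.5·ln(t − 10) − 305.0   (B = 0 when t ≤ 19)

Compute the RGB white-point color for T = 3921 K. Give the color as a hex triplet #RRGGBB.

t = 3921/100 = 39.21; the t ≤ 66 branch applies.
R = 255 by definition for t ≤ 66.
G = 99.47·ln 39.21 − 161.1 = 99.47·3.6689 − 161.1 = 203.849.
B = 138.5·ln(39.21 − 10) − 305.0 = 138.5·ln 29.21 − 305.0 = 138.5·3.3745 − 305.0 = 162.370.
Rounded: (255, 204, 162).
In hex: #FFCCA2.

#FFCCA2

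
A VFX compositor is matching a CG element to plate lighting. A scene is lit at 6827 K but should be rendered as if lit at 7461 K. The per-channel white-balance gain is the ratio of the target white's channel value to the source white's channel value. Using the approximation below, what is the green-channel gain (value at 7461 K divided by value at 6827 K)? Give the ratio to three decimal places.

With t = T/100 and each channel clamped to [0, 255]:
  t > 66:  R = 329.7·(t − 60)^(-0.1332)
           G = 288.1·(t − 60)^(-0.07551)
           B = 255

0.958

At 6827 K (t = 68.27):
  G = 288.1·(68.27 − 60)^(-0.07551) = 288.1·8.27^(-0.07551) = 288.1·0.85255 = 245.619.
At 7461 K (t = 74.61):
  G = 288.1·(74.61 − 60)^(-0.07551) = 288.1·14.61^(-0.07551) = 288.1·0.81669 = 235.288.
Gain = 235.288 / 245.619 = 0.9579 → 0.958.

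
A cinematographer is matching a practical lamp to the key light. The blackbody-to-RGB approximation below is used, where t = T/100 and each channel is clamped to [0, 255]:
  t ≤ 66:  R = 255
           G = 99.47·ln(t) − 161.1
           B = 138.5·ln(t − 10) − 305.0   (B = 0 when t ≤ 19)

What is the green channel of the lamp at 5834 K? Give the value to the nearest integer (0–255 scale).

t = 5834/100 = 58.34; the t ≤ 66 branch applies.
G = 99.47·ln 58.34 − 161.1 = 99.47·4.0663 − 161.1 = 243.374.
Rounded: 243.

243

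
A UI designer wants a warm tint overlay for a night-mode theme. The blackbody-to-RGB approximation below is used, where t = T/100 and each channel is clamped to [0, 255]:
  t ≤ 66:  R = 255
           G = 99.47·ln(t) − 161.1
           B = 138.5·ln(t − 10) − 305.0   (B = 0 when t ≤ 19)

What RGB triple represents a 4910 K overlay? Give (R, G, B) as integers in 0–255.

t = 4910/100 = 49.1; the t ≤ 66 branch applies.
R = 255 by definition for t ≤ 66.
G = 99.47·ln 49.1 − 161.1 = 99.47·3.8939 − 161.1 = 226.222.
B = 138.5·ln(49.1 − 10) − 305.0 = 138.5·ln 39.1 − 305.0 = 138.5·3.6661 − 305.0 = 202.758.
Rounded: (255, 226, 203).

(255, 226, 203)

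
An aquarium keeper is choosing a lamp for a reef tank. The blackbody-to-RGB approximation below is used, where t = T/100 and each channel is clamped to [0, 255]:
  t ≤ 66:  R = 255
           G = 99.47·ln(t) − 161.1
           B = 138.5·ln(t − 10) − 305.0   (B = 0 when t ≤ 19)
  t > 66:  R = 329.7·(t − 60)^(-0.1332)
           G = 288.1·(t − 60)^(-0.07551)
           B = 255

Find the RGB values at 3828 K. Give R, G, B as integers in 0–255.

t = 3828/100 = 38.28; the t ≤ 66 branch applies.
R = 255 by definition for t ≤ 66.
G = 99.47·ln 38.28 − 161.1 = 99.47·3.6449 − 161.1 = 201.461.
B = 138.5·ln(38.28 − 10) − 305.0 = 138.5·ln 28.28 − 305.0 = 138.5·3.3422 − 305.0 = 157.888.
Rounded: (255, 201, 158).

R=255, G=201, B=158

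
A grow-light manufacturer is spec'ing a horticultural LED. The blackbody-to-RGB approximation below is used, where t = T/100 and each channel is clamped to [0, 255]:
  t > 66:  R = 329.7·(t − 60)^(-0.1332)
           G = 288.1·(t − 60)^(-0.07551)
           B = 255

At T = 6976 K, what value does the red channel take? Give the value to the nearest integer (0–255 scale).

t = 6976/100 = 69.76; the t > 66 branch applies.
R = 329.7·(69.76 − 60)^(-0.1332) = 329.7·9.76^(-0.1332) = 329.7·0.73825 = 243.402.
Rounded: 243.

243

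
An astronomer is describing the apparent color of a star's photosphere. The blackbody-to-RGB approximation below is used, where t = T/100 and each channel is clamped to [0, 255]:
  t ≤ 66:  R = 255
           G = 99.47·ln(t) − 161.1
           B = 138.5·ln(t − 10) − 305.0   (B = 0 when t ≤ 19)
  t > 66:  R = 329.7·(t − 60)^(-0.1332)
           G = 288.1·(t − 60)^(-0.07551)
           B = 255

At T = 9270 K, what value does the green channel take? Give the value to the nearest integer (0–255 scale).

t = 9270/100 = 92.7; the t > 66 branch applies.
G = 288.1·(92.7 − 60)^(-0.07551) = 288.1·32.7^(-0.07551) = 288.1·0.76849 = 221.401.
Rounded: 221.

221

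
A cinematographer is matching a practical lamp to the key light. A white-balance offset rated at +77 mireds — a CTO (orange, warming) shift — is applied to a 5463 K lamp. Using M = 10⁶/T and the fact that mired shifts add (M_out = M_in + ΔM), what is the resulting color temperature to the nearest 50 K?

M_in = 10⁶/5463 = 183.05 mireds.
M_out = 183.05 + (+77) = 260.05 mireds.
T_out = 10⁶/260.05 = 3845.4 K → 3850 K.

3850 K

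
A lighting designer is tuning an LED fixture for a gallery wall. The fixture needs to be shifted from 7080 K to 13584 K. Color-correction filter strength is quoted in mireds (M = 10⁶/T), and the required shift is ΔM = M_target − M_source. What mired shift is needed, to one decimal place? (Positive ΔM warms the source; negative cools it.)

M_source = 10⁶/7080 = 141.243; M_target = 10⁶/13584 = 73.616.
ΔM = 73.616 − 141.243 = -67.627 → -67.6 mireds, a cooling shift.

-67.6 mireds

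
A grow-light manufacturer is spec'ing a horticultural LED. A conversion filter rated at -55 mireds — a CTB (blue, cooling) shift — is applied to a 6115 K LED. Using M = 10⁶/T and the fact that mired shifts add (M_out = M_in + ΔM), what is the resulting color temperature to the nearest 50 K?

9200 K

M_in = 10⁶/6115 = 163.53 mireds.
M_out = 163.53 + (-55) = 108.53 mireds.
T_out = 10⁶/108.53 = 9213.8 K → 9200 K.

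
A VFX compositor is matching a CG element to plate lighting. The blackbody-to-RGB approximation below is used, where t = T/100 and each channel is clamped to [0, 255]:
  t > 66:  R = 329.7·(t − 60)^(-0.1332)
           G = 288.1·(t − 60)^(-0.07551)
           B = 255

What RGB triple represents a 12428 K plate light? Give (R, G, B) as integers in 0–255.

t = 12428/100 = 124.28; the t > 66 branch applies.
R = 329.7·(124.28 − 60)^(-0.1332) = 329.7·64.28^(-0.1332) = 329.7·0.57433 = 189.358.
G = 288.1·(124.28 − 60)^(-0.07551) = 288.1·64.28^(-0.07551) = 288.1·0.73025 = 210.385.
B = 255 by definition for t > 66.
Rounded: (189, 210, 255).

(189, 210, 255)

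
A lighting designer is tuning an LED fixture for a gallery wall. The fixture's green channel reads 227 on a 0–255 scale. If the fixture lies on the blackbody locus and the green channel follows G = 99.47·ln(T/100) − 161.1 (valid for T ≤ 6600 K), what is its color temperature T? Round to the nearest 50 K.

4950 K

ln t = (227 + 161.1) / 99.47 = 3.9017.
t = e^3.9017 = 49.485.
T = 100·t = 4949 K → 4950 K to the nearest 50 K.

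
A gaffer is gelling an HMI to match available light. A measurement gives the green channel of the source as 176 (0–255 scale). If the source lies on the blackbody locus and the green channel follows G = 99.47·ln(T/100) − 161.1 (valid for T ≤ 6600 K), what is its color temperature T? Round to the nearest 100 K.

ln t = (176 + 161.1) / 99.47 = 3.3890.
t = e^3.3890 = 29.635.
T = 100·t = 2964 K → 3000 K to the nearest 100 K.

3000 K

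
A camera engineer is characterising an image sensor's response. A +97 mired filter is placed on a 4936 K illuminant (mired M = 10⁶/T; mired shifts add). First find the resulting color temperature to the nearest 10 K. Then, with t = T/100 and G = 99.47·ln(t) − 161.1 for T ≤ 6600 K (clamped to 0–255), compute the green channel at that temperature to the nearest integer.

188

M_in = 10⁶/4936 = 202.59; M_out = 202.59 + (+97) = 299.59.
T_out = 10⁶/299.59 = 3337.9 K → 3340 K; t = 33.4.
G = 99.47·ln 33.4 − 161.1 = 99.47·3.5086 − 161.1 = 187.896.
Rounded: 188.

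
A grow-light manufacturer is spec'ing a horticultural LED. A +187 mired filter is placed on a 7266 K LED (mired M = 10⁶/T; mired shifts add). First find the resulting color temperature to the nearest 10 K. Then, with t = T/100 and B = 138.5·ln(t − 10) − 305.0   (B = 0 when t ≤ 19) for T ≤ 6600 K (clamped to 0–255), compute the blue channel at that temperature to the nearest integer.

115

M_in = 10⁶/7266 = 137.63; M_out = 137.63 + (+187) = 324.63.
T_out = 10⁶/324.63 = 3080.5 K → 3080 K; t = 30.8.
B = 138.5·ln(30.8 − 10) − 305.0 = 138.5·ln 20.8 − 305.0 = 138.5·3.0350 − 305.0 = 115.341.
Rounded: 115.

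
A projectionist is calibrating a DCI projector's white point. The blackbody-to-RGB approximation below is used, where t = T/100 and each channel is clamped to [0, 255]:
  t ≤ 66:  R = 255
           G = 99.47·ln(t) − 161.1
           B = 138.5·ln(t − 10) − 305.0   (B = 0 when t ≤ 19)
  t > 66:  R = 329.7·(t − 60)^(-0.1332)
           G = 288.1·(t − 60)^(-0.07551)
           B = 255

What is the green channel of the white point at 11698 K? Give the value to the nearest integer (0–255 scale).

t = 11698/100 = 116.98; the t > 66 branch applies.
G = 288.1·(116.98 − 60)^(-0.07551) = 288.1·56.98^(-0.07551) = 288.1·0.73693 = 212.309.
Rounded: 212.

212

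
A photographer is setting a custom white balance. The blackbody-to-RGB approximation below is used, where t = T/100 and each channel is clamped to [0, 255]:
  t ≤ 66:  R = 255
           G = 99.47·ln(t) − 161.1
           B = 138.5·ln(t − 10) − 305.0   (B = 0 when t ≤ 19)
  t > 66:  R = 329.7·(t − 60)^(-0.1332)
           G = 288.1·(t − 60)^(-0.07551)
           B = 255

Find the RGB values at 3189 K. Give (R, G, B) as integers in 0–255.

(255, 183, 122)

t = 3189/100 = 31.89; the t ≤ 66 branch applies.
R = 255 by definition for t ≤ 66.
G = 99.47·ln 31.89 − 161.1 = 99.47·3.4623 − 161.1 = 183.294.
B = 138.5·ln(31.89 − 10) − 305.0 = 138.5·ln 21.89 − 305.0 = 138.5·3.0860 − 305.0 = 122.415.
Rounded: (255, 183, 122).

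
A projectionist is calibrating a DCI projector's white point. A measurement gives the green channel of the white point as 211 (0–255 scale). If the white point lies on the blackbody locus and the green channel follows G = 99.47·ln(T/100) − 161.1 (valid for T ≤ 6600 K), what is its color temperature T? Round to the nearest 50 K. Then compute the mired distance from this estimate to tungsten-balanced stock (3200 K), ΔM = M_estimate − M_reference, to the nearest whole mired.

-74 mireds

ln t = (211 + 161.1) / 99.47 = 3.7408.
t = e^3.7408 = 42.133.
T = 100·t = 4213 K → 4200 K to the nearest 50 K.
M_estimate = 10⁶/4200 = 238.10; M_reference = 10⁶/3200 = 312.50.
ΔM = 238.10 − 312.50 = -74.40 → -74 mireds.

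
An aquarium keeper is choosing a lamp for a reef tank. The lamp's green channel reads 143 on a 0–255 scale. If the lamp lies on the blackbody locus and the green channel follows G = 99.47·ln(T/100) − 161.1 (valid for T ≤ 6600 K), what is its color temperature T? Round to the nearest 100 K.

2100 K

ln t = (143 + 161.1) / 99.47 = 3.0572.
t = e^3.0572 = 21.268.
T = 100·t = 2127 K → 2100 K to the nearest 100 K.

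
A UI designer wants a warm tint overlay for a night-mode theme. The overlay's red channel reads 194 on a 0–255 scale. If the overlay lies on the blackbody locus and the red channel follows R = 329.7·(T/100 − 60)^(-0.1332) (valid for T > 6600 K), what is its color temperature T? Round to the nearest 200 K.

(t − 60)^(-0.1332) = 194/329.7 = 0.58841.
t − 60 = 0.58841^(1/-0.1332) = 0.58841^(-7.508) = 53.593, so t = 113.593.
T = 100·t = 11359 K → 11400 K to the nearest 200 K.

11400 K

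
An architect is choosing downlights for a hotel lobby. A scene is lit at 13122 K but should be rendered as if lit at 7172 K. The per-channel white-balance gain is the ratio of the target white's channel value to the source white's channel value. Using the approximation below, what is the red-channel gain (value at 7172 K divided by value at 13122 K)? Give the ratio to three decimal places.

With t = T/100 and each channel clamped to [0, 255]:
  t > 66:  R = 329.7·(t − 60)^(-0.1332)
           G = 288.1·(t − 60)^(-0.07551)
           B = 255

At 13122 K (t = 131.22):
  R = 329.7·(131.22 − 60)^(-0.1332) = 329.7·71.22^(-0.1332) = 329.7·0.56654 = 186.789.
At 7172 K (t = 71.72):
  R = 329.7·(71.72 − 60)^(-0.1332) = 329.7·11.72^(-0.1332) = 329.7·0.72047 = 237.541.
Gain = 237.541 / 186.789 = 1.2717 → 1.272.

1.272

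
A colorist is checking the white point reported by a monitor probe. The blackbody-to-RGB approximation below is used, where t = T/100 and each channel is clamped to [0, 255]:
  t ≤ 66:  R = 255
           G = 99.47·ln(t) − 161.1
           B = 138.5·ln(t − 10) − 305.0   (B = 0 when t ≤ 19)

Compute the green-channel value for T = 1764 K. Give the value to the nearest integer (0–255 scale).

t = 1764/100 = 17.64; the t ≤ 66 branch applies.
G = 99.47·ln 17.64 − 161.1 = 99.47·2.8702 − 161.1 = 124.396.
Rounded: 124.

124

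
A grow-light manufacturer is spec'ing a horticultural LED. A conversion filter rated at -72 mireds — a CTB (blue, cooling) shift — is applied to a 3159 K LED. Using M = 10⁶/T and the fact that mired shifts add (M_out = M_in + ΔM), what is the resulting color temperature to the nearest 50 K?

M_in = 10⁶/3159 = 316.56 mireds.
M_out = 316.56 + (-72) = 244.56 mireds.
T_out = 10⁶/244.56 = 4089.0 K → 4100 K.

4100 K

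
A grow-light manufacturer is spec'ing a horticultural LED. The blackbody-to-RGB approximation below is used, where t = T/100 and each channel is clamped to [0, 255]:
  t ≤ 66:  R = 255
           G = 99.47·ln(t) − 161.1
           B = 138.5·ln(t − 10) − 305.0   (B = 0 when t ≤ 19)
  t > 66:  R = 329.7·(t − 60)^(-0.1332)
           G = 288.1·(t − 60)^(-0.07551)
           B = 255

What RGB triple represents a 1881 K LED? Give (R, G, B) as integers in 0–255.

(255, 131, 0)

t = 1881/100 = 18.81; the t ≤ 66 branch applies.
R = 255 by definition for t ≤ 66.
G = 99.47·ln 18.81 − 161.1 = 99.47·2.9344 − 161.1 = 130.784.
t = 18.81 ≤ 19, so B = 0.
Rounded: (255, 131, 0).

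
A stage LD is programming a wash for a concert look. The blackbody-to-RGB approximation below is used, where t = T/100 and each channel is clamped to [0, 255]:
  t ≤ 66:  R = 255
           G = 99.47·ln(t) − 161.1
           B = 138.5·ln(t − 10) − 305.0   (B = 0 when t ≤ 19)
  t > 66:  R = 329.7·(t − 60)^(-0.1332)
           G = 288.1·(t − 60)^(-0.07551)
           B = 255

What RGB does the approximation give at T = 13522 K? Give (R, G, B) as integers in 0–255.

(185, 208, 255)

t = 13522/100 = 135.22; the t > 66 branch applies.
R = 329.7·(135.22 − 60)^(-0.1332) = 329.7·75.22^(-0.1332) = 329.7·0.56244 = 185.435.
G = 288.1·(135.22 − 60)^(-0.07551) = 288.1·75.22^(-0.07551) = 288.1·0.72164 = 207.903.
B = 255 by definition for t > 66.
Rounded: (185, 208, 255).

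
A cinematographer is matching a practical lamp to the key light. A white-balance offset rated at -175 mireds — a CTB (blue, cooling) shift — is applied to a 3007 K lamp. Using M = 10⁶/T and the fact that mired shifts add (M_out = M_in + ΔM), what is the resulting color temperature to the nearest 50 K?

M_in = 10⁶/3007 = 332.56 mireds.
M_out = 332.56 + (-175) = 157.56 mireds.
T_out = 10⁶/157.56 = 6346.9 K → 6350 K.

6350 K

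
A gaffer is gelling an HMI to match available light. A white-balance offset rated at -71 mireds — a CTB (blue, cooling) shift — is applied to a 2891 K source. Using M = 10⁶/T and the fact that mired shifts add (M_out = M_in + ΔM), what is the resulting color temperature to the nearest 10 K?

M_in = 10⁶/2891 = 345.90 mireds.
M_out = 345.90 + (-71) = 274.90 mireds.
T_out = 10⁶/274.90 = 3637.7 K → 3640 K.

3640 K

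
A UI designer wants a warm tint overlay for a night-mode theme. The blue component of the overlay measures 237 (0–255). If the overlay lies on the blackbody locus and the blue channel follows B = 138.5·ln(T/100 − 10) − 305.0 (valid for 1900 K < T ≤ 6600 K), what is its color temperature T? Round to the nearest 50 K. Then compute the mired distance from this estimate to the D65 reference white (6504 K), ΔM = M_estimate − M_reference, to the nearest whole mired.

ln(t − 10) = (237 + 305.0) / 138.5 = 3.9134.
t − 10 = e^3.9134 = 50.067, so t = 60.067.
T = 100·t = 6007 K → 6000 K to the nearest 50 K.
M_estimate = 10⁶/6000 = 166.67; M_reference = 10⁶/6504 = 153.75.
ΔM = 166.67 − 153.75 = 12.92 → +13 mireds.

+13 mireds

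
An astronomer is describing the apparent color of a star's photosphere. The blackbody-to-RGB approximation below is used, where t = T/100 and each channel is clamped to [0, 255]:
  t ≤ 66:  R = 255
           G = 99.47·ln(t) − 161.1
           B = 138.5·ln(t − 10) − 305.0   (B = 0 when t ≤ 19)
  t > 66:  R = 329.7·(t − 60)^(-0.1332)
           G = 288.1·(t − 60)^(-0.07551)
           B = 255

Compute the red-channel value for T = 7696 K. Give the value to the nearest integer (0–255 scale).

226

t = 7696/100 = 76.96; the t > 66 branch applies.
R = 329.7·(76.96 − 60)^(-0.1332) = 329.7·16.96^(-0.1332) = 329.7·0.68587 = 226.131.
Rounded: 226.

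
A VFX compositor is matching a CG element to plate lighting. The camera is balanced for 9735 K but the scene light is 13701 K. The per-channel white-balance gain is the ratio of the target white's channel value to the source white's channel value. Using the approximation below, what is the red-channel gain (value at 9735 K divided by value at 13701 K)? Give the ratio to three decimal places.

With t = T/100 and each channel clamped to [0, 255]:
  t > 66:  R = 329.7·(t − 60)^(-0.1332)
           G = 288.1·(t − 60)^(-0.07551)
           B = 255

1.101

At 13701 K (t = 137.01):
  R = 329.7·(137.01 − 60)^(-0.1332) = 329.7·77.01^(-0.1332) = 329.7·0.56068 = 184.855.
At 9735 K (t = 97.35):
  R = 329.7·(97.35 − 60)^(-0.1332) = 329.7·37.35^(-0.1332) = 329.7·0.61741 = 203.559.
Gain = 203.559 / 184.855 = 1.1012 → 1.101.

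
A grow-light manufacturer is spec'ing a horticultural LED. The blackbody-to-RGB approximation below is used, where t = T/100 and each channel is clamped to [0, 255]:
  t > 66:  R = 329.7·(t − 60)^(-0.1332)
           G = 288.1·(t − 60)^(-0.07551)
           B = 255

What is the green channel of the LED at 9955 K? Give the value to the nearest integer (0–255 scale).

218

t = 9955/100 = 99.55; the t > 66 branch applies.
G = 288.1·(99.55 − 60)^(-0.07551) = 288.1·39.55^(-0.07551) = 288.1·0.75753 = 218.244.
Rounded: 218.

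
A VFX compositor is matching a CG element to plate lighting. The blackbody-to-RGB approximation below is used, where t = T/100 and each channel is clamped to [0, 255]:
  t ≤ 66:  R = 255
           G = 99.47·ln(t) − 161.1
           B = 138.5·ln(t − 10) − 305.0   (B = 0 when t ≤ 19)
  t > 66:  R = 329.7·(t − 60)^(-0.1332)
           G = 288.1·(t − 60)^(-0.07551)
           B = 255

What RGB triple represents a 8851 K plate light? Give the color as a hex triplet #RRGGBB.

t = 8851/100 = 88.51; the t > 66 branch applies.
R = 329.7·(88.51 − 60)^(-0.1332) = 329.7·28.51^(-0.1332) = 329.7·0.64002 = 211.015.
G = 288.1·(88.51 − 60)^(-0.07551) = 288.1·28.51^(-0.07551) = 288.1·0.77649 = 223.705.
B = 255 by definition for t > 66.
Rounded: (211, 224, 255).
In hex: #D3E0FF.

#D3E0FF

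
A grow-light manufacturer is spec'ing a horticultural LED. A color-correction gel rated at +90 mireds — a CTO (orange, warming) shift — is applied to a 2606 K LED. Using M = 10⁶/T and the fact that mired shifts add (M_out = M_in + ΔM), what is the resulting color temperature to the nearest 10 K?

2110 K

M_in = 10⁶/2606 = 383.73 mireds.
M_out = 383.73 + (+90) = 473.73 mireds.
T_out = 10⁶/473.73 = 2110.9 K → 2110 K.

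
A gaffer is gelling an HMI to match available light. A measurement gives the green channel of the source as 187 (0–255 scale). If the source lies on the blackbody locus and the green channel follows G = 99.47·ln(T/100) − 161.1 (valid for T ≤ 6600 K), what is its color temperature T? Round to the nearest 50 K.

ln t = (187 + 161.1) / 99.47 = 3.4995.
t = e^3.4995 = 33.100.
T = 100·t = 3310 K → 3300 K to the nearest 50 K.

3300 K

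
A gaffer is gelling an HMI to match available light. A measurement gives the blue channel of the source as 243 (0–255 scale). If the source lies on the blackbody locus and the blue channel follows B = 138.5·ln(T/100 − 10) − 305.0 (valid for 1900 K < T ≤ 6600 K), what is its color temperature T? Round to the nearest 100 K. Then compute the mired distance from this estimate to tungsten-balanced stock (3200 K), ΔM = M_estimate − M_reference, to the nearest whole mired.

-151 mireds

ln(t − 10) = (243 + 305.0) / 138.5 = 3.9567.
t − 10 = e^3.9567 = 52.283, so t = 62.283.
T = 100·t = 6228 K → 6200 K to the nearest 100 K.
M_estimate = 10⁶/6200 = 161.29; M_reference = 10⁶/3200 = 312.50.
ΔM = 161.29 − 312.50 = -151.21 → -151 mireds.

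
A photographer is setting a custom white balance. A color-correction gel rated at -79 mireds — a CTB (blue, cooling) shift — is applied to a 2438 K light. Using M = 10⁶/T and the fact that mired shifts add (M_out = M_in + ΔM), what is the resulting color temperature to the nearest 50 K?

3000 K

M_in = 10⁶/2438 = 410.17 mireds.
M_out = 410.17 + (-79) = 331.17 mireds.
T_out = 10⁶/331.17 = 3019.6 K → 3000 K.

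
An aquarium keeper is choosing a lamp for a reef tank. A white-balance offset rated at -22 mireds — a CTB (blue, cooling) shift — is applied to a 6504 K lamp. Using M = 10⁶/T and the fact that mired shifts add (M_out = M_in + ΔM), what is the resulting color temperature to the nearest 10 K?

7590 K

M_in = 10⁶/6504 = 153.75 mireds.
M_out = 153.75 + (-22) = 131.75 mireds.
T_out = 10⁶/131.75 = 7590.0 K → 7590 K.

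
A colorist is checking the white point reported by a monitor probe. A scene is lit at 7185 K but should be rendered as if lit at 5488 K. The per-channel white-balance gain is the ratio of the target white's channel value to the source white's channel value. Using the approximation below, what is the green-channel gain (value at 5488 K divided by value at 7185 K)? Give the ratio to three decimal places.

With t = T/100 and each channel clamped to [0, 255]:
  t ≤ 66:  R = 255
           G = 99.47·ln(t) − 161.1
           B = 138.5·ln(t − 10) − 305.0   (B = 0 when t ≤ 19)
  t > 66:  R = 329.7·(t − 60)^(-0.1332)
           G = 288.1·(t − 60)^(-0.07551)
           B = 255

0.993

At 7185 K (t = 71.85):
  G = 288.1·(71.85 − 60)^(-0.07551) = 288.1·11.85^(-0.07551) = 288.1·0.82970 = 239.038.
At 5488 K (t = 54.88):
  G = 99.47·ln 54.88 − 161.1 = 99.47·4.0051 − 161.1 = 237.292.
Gain = 237.292 / 239.038 = 0.9927 → 0.993.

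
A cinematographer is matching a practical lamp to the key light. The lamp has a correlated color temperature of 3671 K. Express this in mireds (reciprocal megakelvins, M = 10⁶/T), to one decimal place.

M = 10⁶ / 3671 = 272.405 → 272.4 mireds.

272.4 mireds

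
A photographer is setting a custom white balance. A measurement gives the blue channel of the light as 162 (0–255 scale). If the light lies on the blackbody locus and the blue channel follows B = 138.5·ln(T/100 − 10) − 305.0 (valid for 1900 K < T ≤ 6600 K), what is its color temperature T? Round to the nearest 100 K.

3900 K

ln(t − 10) = (162 + 305.0) / 138.5 = 3.3718.
t − 10 = e^3.3718 = 29.132, so t = 39.132.
T = 100·t = 3913 K → 3900 K to the nearest 100 K.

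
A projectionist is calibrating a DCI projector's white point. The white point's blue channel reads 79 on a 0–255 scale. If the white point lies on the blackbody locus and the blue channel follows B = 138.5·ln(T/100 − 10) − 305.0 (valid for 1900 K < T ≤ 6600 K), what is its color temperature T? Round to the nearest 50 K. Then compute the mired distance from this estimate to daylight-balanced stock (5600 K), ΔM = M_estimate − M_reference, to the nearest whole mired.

ln(t − 10) = (79 + 305.0) / 138.5 = 2.7726.
t − 10 = e^2.7726 = 16.000, so t = 26.000.
T = 100·t = 2600 K → 2600 K to the nearest 50 K.
M_estimate = 10⁶/2600 = 384.62; M_reference = 10⁶/5600 = 178.57.
ΔM = 384.62 − 178.57 = 206.04 → +206 mireds.

+206 mireds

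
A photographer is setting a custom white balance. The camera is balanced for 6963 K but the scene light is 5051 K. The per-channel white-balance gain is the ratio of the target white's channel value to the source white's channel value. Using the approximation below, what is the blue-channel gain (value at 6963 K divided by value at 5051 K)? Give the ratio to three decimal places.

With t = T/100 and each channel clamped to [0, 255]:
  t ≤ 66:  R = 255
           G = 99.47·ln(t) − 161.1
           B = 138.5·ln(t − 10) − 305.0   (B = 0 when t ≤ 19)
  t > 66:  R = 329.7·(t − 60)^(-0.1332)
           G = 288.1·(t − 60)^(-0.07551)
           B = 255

1.228

At 5051 K (t = 50.51):
  B = 138.5·ln(50.51 − 10) − 305.0 = 138.5·ln 40.51 − 305.0 = 138.5·3.7015 − 305.0 = 207.665.
At 6963 K (t = 69.63):
  B = 255 by definition for t > 66.
Gain = 255.000 / 207.665 = 1.2279 → 1.228.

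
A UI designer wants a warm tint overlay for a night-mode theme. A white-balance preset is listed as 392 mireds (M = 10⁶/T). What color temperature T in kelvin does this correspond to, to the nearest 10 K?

2550 K

T = 10⁶ / 392 = 2551.02 K → 2550 K.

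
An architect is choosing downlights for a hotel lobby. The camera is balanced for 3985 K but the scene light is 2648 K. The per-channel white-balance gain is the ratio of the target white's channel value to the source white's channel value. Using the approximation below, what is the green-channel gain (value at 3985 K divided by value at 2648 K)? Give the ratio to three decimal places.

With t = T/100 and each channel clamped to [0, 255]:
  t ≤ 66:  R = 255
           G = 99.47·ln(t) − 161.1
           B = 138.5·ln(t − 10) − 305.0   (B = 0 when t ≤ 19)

At 2648 K (t = 26.48):
  G = 99.47·ln 26.48 − 161.1 = 99.47·3.2764 − 161.1 = 164.802.
At 3985 K (t = 39.85):
  G = 99.47·ln 39.85 − 161.1 = 99.47·3.6851 − 161.1 = 205.459.
Gain = 205.459 / 164.802 = 1.2467 → 1.247.

1.247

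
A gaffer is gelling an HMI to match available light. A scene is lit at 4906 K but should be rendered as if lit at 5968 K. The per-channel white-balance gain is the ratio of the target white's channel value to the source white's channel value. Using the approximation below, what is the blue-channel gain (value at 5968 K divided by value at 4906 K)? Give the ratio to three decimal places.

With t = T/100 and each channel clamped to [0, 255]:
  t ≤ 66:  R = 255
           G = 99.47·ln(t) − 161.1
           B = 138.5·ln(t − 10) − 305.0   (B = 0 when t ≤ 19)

At 4906 K (t = 49.06):
  B = 138.5·ln(49.06 − 10) − 305.0 = 138.5·ln 39.06 − 305.0 = 138.5·3.6651 − 305.0 = 202.616.
At 5968 K (t = 59.68):
  B = 138.5·ln(59.68 − 10) − 305.0 = 138.5·ln 49.68 − 305.0 = 138.5·3.9056 − 305.0 = 235.926.
Gain = 235.926 / 202.616 = 1.1644 → 1.164.

1.164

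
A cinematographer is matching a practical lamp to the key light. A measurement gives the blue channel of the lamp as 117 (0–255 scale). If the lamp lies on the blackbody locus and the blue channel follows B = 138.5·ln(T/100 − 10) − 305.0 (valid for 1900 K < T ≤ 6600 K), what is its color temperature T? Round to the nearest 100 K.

3100 K

ln(t − 10) = (117 + 305.0) / 138.5 = 3.0469.
t − 10 = e^3.0469 = 21.051, so t = 31.051.
T = 100·t = 3105 K → 3100 K to the nearest 100 K.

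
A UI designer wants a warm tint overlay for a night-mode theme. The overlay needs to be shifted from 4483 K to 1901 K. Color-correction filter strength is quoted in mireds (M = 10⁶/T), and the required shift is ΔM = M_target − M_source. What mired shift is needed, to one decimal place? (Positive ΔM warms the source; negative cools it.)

M_source = 10⁶/4483 = 223.065; M_target = 10⁶/1901 = 526.039.
ΔM = 526.039 − 223.065 = 302.974 → +303.0 mireds, a warming shift.

+303.0 mireds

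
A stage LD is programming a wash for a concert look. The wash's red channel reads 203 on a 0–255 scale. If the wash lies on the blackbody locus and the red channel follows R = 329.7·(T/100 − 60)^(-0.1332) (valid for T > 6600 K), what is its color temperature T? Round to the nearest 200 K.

9800 K

(t − 60)^(-0.1332) = 203/329.7 = 0.61571.
t − 60 = 0.61571^(1/-0.1332) = 0.61571^(-7.508) = 38.129, so t = 98.129.
T = 100·t = 9813 K → 9800 K to the nearest 200 K.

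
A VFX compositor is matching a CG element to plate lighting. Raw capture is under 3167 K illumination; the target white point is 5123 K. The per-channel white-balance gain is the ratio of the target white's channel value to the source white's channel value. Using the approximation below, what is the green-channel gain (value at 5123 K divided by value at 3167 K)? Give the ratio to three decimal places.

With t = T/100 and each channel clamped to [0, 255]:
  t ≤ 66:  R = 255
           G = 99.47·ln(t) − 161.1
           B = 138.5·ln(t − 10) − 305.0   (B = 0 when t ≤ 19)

At 3167 K (t = 31.67):
  G = 99.47·ln 31.67 − 161.1 = 99.47·3.4554 − 161.1 = 182.606.
At 5123 K (t = 51.23):
  G = 99.47·ln 51.23 − 161.1 = 99.47·3.9363 − 161.1 = 230.446.
Gain = 230.446 / 182.606 = 1.2620 → 1.262.

1.262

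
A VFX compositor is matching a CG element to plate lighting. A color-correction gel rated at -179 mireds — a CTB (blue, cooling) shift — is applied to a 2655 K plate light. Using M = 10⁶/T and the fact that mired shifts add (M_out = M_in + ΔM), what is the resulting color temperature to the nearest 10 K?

5060 K

M_in = 10⁶/2655 = 376.65 mireds.
M_out = 376.65 + (-179) = 197.65 mireds.
T_out = 10⁶/197.65 = 5059.5 K → 5060 K.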